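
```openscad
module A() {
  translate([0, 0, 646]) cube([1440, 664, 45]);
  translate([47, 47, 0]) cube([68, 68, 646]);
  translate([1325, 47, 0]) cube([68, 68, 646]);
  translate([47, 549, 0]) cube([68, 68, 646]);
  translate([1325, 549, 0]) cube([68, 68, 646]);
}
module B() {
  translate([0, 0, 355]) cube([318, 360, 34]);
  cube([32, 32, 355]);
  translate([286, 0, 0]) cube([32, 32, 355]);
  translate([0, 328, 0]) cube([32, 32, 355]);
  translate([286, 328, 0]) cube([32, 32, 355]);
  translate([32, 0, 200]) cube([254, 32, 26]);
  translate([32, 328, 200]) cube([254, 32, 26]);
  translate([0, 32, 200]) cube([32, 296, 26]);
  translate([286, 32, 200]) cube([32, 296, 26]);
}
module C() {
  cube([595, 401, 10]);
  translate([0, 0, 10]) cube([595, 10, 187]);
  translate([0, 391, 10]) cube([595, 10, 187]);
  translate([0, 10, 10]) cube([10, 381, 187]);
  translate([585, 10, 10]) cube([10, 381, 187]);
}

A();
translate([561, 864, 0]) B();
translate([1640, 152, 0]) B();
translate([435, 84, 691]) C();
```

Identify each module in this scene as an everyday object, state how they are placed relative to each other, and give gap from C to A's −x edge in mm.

A is a table. B is a stool. C is an open box. Two stools sit around the table at the +y, +x sides. The open box is on top of the table. The gap from the open box to the table's −x edge is 435 mm.

The open box's min-x is at 435; the table's min-x is 0; gap = 435 mm.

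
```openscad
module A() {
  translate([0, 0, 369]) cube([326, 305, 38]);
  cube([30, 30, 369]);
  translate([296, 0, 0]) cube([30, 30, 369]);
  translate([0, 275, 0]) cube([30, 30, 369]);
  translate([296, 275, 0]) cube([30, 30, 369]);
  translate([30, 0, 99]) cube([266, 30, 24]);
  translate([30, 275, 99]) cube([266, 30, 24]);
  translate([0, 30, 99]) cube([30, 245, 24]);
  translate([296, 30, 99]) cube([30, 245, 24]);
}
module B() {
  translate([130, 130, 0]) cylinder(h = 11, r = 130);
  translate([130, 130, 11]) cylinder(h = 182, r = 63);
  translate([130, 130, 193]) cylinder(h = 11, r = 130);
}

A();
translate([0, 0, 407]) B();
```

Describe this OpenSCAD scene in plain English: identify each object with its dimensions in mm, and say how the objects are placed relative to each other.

A is a four-legged stool. The seat is a 326×305×38 mm slab whose top surface is at z = 407 mm; four square legs, each 30×30 mm in cross-section, run from the floor (z = 0) to the underside of the seat, each flush with a corner of the seat. Four stretchers, 30 mm wide and 24 mm tall, connect adjacent legs with their undersides at z = 99 mm, each running between the inner faces of the legs it joins and aligned with the legs' outer faces on the other axis.

B is a spool: two coaxial disc flanges of radius 130 mm and thickness 11 mm, joined by a core cylinder of radius 63 mm and height 182 mm. The lower flange rests on z = 0 and the three cylinders share a vertical axis.

The spool is on top of the stool.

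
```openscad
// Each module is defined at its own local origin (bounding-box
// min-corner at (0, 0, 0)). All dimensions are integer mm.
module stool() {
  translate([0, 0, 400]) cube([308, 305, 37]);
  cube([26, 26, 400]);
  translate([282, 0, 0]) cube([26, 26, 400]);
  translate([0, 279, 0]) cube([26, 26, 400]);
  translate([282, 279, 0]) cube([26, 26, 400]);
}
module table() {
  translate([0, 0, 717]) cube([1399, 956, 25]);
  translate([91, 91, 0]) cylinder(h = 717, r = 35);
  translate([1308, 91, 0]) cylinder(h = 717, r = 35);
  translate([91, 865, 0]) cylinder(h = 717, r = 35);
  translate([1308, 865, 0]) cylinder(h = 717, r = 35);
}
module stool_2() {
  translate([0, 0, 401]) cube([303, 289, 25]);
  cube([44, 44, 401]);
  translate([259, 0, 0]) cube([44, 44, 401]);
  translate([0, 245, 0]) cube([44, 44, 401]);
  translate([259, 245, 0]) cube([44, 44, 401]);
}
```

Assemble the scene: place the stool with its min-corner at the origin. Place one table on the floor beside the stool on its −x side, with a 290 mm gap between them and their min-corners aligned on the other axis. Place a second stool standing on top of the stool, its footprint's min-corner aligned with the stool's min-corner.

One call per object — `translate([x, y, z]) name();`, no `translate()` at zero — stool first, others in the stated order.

stool();
translate([-1689, 0, 0]) table();
translate([0, 0, 437]) stool_2();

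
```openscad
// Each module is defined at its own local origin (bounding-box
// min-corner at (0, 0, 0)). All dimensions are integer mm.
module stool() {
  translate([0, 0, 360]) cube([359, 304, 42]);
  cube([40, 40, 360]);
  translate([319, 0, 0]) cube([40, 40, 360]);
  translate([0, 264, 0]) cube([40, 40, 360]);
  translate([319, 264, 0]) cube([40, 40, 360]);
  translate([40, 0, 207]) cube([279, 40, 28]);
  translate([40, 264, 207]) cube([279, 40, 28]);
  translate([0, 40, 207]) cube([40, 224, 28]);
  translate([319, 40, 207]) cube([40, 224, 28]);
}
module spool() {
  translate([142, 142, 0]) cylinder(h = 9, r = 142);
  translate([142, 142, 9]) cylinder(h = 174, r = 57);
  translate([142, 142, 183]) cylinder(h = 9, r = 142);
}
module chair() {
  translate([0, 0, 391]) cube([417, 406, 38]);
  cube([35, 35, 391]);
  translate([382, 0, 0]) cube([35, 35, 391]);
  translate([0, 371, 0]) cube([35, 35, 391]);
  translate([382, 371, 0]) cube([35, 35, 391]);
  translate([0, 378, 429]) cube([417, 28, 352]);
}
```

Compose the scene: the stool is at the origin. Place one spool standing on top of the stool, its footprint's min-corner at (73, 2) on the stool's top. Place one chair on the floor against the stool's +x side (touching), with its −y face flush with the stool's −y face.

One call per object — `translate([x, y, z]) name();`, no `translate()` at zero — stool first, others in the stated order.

stool();
translate([73, 2, 402]) spool();
translate([359, 0, 0]) chair();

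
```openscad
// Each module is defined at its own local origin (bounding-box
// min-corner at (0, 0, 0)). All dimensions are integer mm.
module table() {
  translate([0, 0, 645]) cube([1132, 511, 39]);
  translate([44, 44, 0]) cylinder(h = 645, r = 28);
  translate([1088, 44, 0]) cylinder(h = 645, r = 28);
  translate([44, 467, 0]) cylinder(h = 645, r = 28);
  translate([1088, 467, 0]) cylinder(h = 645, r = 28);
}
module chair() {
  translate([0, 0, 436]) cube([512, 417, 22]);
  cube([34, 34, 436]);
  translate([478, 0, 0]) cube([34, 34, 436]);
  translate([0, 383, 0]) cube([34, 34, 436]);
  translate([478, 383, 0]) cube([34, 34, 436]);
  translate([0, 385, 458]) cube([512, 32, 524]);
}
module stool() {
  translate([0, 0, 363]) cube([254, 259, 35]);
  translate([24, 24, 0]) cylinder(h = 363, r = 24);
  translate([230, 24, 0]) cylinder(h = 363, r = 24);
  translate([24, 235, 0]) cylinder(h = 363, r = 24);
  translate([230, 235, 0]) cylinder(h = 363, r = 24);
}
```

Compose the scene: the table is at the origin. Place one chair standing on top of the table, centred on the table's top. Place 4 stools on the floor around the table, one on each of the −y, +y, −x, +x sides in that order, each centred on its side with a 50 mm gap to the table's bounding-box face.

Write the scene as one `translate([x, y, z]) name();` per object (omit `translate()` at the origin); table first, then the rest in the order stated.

table();
translate([310, 47, 684]) chair();
translate([439, -309, 0]) stool();
translate([439, 561, 0]) stool();
translate([-304, 126, 0]) stool();
translate([1182, 126, 0]) stool();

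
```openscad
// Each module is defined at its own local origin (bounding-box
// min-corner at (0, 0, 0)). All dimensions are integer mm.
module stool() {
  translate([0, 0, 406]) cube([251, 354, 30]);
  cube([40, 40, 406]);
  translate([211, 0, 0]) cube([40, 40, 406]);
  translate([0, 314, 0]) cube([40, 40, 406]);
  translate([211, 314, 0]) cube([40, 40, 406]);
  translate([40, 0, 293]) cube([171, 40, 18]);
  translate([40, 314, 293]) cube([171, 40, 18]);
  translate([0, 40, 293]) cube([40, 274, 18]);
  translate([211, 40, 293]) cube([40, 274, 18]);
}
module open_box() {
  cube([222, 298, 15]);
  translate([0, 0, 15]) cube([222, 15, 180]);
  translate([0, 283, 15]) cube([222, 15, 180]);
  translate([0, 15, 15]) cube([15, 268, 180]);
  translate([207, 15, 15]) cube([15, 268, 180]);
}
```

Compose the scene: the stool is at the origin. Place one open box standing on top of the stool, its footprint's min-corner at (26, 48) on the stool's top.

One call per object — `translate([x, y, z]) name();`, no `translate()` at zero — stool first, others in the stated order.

stool();
translate([26, 48, 436]) open_box();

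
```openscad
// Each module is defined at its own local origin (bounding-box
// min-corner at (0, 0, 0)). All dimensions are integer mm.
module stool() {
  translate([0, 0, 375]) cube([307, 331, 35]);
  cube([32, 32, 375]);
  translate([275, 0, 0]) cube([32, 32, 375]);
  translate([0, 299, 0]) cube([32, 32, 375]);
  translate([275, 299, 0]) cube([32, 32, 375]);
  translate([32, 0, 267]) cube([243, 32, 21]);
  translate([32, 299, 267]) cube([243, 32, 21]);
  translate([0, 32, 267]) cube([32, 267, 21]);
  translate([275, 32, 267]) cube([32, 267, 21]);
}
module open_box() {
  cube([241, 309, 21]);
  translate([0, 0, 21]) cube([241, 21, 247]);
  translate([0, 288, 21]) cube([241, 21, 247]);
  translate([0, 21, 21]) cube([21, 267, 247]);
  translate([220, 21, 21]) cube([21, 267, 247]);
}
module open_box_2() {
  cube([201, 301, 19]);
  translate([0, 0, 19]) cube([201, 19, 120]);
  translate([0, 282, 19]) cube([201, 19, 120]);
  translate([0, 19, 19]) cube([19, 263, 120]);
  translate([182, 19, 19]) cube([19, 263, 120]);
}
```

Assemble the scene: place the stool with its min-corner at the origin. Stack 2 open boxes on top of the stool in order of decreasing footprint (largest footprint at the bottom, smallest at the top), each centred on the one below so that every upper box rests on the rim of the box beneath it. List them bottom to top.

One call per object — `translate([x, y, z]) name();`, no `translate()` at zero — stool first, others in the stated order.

stool();
translate([33, 11, 410]) open_box();
translate([53, 15, 678]) open_box_2();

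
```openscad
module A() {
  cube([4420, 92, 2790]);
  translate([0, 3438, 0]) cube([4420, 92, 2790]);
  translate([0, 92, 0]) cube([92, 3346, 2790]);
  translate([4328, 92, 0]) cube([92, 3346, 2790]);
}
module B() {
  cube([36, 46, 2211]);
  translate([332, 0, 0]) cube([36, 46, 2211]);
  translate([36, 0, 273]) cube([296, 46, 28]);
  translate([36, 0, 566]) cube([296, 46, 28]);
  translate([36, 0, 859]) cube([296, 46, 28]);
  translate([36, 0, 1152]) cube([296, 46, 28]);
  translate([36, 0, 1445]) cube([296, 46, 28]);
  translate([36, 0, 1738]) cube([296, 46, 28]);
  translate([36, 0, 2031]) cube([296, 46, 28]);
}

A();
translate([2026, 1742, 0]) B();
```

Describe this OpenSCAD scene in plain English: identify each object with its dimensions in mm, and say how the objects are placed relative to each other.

A is the wall frame of a small rectangular building: four walls, each 2790 mm tall and 92 mm thick, enclosing a footprint 4420 mm (x) by 3530 mm (y) outside-to-outside, with no floor or roof. The front and back walls (the −y and +y sides) span the full width; the two side walls fit between them.

B is a wooden ladder with two side rails of 36×46 mm section and 2211 mm height, set 368 mm apart overall. Between them run 7 rectangular rungs (46 mm deep, 28 mm thick), front faces flush with the rails' −y face. The bottom of the first rung is 273 mm above the floor and each subsequent rung is 293 mm higher than the one below.

The ladder sits inside the house frame, centred.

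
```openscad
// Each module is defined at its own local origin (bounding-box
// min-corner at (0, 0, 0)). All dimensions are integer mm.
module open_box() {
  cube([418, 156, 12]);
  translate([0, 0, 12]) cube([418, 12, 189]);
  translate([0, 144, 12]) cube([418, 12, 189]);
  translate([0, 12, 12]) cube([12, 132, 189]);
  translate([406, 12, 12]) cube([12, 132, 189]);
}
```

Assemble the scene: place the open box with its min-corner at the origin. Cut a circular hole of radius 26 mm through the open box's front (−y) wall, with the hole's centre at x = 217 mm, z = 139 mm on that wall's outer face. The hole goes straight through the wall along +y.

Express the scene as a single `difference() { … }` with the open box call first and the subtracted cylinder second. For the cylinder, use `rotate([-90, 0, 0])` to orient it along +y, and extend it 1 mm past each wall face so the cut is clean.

difference() {
  open_box();
  translate([217, -1, 139]) rotate([-90, 0, 0]) cylinder(h = 14, r = 26);
}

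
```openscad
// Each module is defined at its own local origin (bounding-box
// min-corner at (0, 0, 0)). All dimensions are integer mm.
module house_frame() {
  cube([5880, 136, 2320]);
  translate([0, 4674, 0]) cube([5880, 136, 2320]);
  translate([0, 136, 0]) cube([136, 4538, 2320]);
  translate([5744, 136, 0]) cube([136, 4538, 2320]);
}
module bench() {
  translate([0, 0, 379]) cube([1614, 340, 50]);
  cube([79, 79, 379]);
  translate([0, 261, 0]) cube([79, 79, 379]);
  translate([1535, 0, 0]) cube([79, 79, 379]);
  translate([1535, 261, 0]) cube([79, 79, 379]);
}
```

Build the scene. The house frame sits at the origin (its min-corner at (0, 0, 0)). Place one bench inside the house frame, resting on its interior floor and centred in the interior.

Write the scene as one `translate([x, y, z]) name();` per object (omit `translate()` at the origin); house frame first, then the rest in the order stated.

house_frame();
translate([2133, 2235, 0]) bench();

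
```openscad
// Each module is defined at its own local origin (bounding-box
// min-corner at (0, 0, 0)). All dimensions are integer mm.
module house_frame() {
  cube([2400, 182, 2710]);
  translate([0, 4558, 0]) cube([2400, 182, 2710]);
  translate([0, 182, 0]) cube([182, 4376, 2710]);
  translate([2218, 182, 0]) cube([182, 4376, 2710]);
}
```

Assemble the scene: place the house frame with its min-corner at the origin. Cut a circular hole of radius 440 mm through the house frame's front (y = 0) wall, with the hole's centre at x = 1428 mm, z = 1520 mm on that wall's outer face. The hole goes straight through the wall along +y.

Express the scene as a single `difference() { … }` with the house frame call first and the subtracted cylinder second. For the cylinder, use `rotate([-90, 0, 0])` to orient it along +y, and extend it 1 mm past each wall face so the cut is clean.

difference() {
  house_frame();
  translate([1428, -1, 1520]) rotate([-90, 0, 0]) cylinder(h = 184, r = 440);
}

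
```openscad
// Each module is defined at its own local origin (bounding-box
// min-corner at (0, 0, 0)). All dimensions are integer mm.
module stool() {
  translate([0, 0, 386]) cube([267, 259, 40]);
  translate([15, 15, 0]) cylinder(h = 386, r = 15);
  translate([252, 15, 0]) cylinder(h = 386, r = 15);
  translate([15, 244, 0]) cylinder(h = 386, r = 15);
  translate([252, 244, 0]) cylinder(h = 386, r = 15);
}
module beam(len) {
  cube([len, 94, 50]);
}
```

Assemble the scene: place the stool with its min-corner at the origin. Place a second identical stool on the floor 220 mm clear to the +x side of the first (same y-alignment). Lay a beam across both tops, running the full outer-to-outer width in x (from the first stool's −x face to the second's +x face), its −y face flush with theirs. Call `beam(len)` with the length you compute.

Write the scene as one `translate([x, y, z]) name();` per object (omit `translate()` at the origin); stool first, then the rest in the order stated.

stool();
translate([487, 0, 0]) stool();
translate([0, 0, 426]) beam(754);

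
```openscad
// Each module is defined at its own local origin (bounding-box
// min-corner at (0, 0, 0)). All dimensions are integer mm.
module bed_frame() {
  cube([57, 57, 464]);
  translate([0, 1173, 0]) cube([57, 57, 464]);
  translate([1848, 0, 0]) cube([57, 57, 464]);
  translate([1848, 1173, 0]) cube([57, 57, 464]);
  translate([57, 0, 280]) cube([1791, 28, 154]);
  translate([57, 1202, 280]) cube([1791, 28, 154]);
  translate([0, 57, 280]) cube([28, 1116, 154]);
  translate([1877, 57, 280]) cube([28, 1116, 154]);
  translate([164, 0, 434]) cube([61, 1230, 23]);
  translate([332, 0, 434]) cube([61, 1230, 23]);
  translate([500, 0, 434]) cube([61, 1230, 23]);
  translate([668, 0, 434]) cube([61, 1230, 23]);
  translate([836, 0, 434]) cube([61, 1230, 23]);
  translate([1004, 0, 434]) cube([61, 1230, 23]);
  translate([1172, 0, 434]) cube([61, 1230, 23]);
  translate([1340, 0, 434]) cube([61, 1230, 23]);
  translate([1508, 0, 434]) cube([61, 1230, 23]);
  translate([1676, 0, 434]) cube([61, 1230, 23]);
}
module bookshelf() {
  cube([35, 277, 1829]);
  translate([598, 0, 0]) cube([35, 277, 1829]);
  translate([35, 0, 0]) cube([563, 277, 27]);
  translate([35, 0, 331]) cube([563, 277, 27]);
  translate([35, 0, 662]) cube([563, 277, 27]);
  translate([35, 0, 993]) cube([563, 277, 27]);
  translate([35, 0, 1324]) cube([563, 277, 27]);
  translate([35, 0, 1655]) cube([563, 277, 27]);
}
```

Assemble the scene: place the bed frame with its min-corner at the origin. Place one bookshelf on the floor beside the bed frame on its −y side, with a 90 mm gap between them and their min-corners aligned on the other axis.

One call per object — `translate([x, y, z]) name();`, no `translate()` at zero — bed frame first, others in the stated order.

bed_frame();
translate([0, -367, 0]) bookshelf();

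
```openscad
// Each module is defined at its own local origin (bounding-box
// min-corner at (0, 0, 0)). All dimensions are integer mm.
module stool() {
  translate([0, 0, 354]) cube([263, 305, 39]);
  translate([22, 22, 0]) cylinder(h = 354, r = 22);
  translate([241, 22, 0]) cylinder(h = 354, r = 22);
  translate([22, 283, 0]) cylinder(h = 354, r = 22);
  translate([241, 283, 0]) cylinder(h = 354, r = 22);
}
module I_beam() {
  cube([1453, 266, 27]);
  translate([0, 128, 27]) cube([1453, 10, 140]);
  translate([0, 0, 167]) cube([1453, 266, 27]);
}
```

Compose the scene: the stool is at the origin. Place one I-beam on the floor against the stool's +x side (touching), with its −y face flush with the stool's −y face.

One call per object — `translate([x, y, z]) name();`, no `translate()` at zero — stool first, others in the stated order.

stool();
translate([263, 0, 0]) I_beam();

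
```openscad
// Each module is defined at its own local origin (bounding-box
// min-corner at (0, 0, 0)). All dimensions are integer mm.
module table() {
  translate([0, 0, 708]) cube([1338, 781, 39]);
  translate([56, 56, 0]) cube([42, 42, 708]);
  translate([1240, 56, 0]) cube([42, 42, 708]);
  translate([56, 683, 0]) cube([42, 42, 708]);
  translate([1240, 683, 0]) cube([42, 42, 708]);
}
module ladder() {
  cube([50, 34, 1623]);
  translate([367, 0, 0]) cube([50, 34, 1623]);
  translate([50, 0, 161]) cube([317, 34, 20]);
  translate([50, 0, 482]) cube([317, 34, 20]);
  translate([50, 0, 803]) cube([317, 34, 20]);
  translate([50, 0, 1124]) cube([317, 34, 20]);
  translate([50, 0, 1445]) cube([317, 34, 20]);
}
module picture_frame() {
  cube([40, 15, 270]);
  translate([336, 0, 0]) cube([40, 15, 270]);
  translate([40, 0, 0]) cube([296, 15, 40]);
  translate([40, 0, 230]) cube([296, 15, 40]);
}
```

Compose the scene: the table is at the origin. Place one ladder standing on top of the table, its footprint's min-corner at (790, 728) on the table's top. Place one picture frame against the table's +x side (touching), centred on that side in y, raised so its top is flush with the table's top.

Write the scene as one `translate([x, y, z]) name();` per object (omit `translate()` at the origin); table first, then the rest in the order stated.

table();
translate([790, 728, 747]) ladder();
translate([1338, 383, 477]) picture_frame();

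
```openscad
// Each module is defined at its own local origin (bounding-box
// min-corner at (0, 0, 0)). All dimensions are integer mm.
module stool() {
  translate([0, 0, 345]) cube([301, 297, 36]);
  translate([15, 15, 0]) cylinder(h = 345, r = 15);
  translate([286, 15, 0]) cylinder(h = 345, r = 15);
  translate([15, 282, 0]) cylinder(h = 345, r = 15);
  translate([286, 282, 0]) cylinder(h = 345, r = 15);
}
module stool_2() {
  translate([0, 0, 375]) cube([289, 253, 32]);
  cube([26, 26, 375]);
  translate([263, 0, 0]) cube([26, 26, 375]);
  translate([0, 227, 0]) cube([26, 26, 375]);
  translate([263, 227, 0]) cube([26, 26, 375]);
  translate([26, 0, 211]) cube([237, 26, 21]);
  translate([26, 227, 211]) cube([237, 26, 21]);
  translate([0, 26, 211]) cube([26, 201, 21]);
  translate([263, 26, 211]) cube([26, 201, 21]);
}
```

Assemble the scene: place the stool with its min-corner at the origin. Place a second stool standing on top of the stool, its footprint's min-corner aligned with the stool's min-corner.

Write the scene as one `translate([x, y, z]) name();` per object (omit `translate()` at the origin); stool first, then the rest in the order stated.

stool();
translate([0, 0, 381]) stool_2();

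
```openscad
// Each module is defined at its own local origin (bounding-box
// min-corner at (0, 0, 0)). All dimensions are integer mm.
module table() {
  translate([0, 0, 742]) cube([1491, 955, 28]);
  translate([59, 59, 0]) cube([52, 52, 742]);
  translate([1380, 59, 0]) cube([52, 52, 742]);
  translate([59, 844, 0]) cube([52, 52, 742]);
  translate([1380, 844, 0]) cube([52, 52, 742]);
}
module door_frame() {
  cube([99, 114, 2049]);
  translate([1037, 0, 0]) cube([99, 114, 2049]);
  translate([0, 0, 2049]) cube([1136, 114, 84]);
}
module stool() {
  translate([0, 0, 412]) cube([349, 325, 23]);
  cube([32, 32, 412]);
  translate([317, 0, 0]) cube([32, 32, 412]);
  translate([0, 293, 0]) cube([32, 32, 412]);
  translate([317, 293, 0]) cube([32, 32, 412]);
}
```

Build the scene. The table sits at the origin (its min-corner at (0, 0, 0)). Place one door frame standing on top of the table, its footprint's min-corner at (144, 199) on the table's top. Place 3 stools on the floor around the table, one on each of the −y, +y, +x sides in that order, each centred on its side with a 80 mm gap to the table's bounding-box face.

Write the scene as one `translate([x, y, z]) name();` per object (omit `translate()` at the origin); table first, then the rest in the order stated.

table();
translate([144, 199, 770]) door_frame();
translate([571, -405, 0]) stool();
translate([571, 1035, 0]) stool();
translate([1571, 315, 0]) stool();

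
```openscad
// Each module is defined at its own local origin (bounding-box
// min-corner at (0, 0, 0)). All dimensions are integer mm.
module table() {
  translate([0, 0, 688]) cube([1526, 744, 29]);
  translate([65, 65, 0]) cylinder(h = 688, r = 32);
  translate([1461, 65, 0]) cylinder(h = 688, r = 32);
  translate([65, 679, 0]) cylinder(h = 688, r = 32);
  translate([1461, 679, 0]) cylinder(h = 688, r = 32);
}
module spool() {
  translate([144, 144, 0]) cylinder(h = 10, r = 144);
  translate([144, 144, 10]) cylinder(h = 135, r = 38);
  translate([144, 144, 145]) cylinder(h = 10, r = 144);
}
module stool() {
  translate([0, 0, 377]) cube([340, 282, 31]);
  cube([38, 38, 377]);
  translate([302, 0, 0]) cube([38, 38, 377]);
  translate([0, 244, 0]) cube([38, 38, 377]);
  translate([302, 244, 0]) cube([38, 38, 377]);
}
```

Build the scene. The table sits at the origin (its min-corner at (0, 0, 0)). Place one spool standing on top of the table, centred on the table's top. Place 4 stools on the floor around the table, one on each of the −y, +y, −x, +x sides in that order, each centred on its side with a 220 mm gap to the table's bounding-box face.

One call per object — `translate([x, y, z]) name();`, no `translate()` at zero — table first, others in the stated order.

table();
translate([619, 228, 717]) spool();
translate([593, -502, 0]) stool();
translate([593, 964, 0]) stool();
translate([-560, 231, 0]) stool();
translate([1746, 231, 0]) stool();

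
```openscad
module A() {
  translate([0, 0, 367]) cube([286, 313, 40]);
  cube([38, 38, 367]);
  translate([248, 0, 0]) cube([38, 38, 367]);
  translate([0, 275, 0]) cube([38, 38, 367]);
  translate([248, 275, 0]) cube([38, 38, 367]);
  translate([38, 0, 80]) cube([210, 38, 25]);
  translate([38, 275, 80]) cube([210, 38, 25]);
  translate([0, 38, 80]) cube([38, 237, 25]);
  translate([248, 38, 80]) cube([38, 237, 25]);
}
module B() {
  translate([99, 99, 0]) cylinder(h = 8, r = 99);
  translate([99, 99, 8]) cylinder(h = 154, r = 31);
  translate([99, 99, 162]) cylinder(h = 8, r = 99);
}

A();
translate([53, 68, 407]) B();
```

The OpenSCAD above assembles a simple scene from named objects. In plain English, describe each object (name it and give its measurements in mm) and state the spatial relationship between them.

A is a simple wooden stool: a rectangular seat 286 mm (x) by 313 mm (y), 40 mm thick, top face at z = 407 mm, on four square legs, each 38×38 mm in cross-section. The legs rest on z = 0, each flush with a corner of the seat. Four stretchers, 38 mm wide and 25 mm tall, connect adjacent legs with their undersides at z = 80 mm, each running between the inner faces of the legs it joins and aligned with the legs' outer faces on the other axis.

B is a spool: two coaxial disc flanges of radius 99 mm and thickness 8 mm, joined by a core cylinder of radius 31 mm and height 154 mm. The lower flange rests on z = 0 and the three cylinders share a vertical axis.

The spool is on top of the stool.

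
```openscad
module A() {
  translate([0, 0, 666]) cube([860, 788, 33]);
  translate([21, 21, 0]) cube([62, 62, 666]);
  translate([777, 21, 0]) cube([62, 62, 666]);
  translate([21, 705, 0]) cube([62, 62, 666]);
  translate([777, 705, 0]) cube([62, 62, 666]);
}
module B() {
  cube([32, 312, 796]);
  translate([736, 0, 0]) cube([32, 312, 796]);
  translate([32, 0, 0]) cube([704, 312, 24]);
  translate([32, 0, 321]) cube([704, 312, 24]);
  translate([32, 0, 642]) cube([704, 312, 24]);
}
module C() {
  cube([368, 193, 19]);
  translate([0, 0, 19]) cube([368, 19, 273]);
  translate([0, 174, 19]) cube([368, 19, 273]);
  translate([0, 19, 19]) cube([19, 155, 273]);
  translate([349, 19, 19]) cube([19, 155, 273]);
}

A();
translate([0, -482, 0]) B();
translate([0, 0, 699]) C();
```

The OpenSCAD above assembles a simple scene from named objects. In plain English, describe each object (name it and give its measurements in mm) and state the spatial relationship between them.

A is a table: top 860 mm (x) × 788 mm (y), 33 mm thick, upper face at z = 699 mm, on four 62×62 mm square legs, each inset 21 mm from the nearest pair of top edges, running from z = 0 to the bottom of the top.

B is an open bookshelf. Two side panels, each 32 mm thick, 312 mm deep and 796 mm tall, stand 768 mm apart (outside-to-outside). Between them sit 3 shelves, each 24 mm thick and 312 mm deep, spanning the full gap between the sides. The bottom shelf rests on the floor (its underside at z = 0) and the clear gap between one shelf's top and the next shelf's underside is 297 mm.

C is an open-topped rectangular box: outside dimensions 368×193×292 mm, with a uniform wall and base thickness of 19 mm. The base is a full 368×193 slab on the floor; four walls sit on top of the base. The front and back walls (the −y and +y sides) span the full width; the two side walls fit between them.

The bookshelf is on the floor beside the table on its −y side. The open box is on top of the table.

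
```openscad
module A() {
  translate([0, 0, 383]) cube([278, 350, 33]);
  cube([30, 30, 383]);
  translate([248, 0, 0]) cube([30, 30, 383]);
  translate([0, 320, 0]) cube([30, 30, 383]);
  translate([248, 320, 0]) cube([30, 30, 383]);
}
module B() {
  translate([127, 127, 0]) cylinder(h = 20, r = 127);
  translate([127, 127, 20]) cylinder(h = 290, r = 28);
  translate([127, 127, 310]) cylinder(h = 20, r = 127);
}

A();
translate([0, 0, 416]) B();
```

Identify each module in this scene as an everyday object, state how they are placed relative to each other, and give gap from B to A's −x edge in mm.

The spool's min-x is at 0; the stool's min-x is 0; gap = 0 mm.

A is a stool. B is a spool. The spool is on top of the stool. The gap from the spool to the stool's −x edge is 0 mm.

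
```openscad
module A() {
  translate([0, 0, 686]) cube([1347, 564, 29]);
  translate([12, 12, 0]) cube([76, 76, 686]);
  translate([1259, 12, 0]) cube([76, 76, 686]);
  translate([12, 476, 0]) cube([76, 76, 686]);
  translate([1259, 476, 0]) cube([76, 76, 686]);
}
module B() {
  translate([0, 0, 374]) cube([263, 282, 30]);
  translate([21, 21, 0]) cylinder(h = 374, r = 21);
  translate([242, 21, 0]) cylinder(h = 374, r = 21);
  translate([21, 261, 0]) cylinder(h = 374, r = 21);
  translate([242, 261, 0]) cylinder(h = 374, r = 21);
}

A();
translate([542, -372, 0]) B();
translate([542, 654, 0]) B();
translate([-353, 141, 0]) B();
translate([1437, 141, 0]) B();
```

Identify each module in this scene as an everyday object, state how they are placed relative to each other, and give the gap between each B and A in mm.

Each stool's nearest face is 90 mm from the table's bounding box.

A is a table. B is a stool. Four stools sit around the table at the −y, +y, −x, +x sides. The gap between each stool and the table is 90 mm.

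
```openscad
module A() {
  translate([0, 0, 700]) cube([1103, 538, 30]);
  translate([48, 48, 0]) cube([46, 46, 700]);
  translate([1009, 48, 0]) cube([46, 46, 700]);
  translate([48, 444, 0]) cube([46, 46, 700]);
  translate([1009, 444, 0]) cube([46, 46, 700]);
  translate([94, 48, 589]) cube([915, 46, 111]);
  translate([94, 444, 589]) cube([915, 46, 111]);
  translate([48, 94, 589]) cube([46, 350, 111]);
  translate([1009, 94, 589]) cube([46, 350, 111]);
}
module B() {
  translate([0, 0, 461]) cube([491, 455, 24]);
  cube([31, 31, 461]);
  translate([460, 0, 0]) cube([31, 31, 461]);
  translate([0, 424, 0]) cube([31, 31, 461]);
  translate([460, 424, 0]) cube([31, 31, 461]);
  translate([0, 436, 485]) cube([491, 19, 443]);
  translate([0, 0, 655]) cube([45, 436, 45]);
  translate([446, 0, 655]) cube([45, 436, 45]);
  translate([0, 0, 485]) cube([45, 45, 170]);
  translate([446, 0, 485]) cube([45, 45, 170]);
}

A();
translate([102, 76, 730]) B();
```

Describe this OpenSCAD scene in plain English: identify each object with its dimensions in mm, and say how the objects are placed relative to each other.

A is a rectangular dining table. The top is 1103×538×30 mm with its upper surface at z = 730 mm. It stands on four 46×46 mm square legs, each inset 48 mm from the nearest pair of top edges, running from the floor to the underside of the top. Four apron rails, 46 mm thick and 111 mm tall, run between adjacent legs with their top edges flush with the underside of the top and their outer faces flush with the legs' outer faces.

B is a chair: 491×455 mm seat, 24 mm thick, top at z = 485 mm, on four 31 mm square corner legs flush with the seat edges. A 19 mm thick backrest slab spans the full seat width, extending 443 mm above the seat top, its back face flush with the seat's +y edge. Two armrests of 45×45 mm section run along each side from the seat's front edge to the front of the backrest, top faces 215 mm above the seat top and outer faces flush with the seat's x-edges; a 45×45 mm post under the front of each armrest stands on the seat at the front corner.

The chair is on top of the table.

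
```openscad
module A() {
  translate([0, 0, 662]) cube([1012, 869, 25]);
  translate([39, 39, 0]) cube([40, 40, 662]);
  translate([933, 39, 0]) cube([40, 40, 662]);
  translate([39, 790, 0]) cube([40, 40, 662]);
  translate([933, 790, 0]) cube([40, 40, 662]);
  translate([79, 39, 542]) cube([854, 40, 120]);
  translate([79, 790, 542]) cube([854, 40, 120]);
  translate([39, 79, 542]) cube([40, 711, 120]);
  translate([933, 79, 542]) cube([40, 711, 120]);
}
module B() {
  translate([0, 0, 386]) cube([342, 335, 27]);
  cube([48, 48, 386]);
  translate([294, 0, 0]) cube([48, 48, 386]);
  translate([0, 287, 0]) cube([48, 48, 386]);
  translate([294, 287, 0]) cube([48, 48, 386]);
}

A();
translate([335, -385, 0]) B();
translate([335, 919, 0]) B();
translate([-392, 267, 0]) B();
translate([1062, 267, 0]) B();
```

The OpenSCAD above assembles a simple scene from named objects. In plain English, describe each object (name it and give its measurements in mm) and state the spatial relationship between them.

A is a table: top 1012 mm (x) × 869 mm (y), 25 mm thick, upper face at z = 687 mm, on four 40×40 mm square legs, each inset 39 mm from the nearest pair of top edges, running from z = 0 to the bottom of the top. Four apron rails, 40 mm thick and 120 mm tall, run between adjacent legs with their top edges flush with the underside of the top and their outer faces flush with the legs' outer faces.

B is a four-legged stool. The seat is 342×335 mm, 27 mm thick, top at z = 413 mm. It stands on four square legs, each 48×48 mm in cross-section, from z = 0 to the seat underside, each flush with a corner of the seat.

Four stools sit around the table at the −y, +y, −x, +x sides.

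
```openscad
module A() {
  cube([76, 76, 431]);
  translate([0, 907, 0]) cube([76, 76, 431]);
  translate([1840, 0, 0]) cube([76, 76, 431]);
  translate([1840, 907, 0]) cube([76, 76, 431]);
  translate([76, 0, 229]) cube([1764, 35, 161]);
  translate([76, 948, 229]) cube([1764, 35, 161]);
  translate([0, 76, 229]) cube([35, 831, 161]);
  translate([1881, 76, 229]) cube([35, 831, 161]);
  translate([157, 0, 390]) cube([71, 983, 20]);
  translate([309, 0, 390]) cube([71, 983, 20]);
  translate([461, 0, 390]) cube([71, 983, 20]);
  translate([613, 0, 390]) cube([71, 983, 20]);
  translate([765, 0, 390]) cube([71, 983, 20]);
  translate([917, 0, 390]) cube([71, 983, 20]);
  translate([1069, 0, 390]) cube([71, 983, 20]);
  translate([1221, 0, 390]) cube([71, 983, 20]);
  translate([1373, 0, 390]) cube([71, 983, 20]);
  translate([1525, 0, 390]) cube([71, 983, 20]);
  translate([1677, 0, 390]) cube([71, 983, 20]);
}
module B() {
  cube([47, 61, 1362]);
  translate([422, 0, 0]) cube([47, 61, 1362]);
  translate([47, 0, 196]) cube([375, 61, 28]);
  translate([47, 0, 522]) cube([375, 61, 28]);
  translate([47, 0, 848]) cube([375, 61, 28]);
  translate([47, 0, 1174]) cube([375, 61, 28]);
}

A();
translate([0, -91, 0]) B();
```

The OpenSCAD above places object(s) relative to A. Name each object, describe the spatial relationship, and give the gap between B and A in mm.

A is a bed frame. B is a ladder. The ladder is on the floor beside the bed frame on its −y side. The gap between the ladder and the bed frame is 30 mm.

The ladder's nearest face is 30 mm from the bed frame's −y face.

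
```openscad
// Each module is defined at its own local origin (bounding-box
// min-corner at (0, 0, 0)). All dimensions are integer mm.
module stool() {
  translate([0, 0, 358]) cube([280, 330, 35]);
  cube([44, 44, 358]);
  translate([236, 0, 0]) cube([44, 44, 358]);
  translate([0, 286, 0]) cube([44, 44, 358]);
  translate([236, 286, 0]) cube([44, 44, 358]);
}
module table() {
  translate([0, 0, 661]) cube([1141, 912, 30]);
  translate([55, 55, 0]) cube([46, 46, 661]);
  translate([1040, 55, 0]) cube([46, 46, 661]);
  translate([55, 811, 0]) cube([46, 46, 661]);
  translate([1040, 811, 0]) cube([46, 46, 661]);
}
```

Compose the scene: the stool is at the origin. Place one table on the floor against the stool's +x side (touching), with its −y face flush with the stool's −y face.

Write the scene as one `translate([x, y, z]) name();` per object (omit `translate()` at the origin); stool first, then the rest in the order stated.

stool();
translate([280, 0, 0]) table();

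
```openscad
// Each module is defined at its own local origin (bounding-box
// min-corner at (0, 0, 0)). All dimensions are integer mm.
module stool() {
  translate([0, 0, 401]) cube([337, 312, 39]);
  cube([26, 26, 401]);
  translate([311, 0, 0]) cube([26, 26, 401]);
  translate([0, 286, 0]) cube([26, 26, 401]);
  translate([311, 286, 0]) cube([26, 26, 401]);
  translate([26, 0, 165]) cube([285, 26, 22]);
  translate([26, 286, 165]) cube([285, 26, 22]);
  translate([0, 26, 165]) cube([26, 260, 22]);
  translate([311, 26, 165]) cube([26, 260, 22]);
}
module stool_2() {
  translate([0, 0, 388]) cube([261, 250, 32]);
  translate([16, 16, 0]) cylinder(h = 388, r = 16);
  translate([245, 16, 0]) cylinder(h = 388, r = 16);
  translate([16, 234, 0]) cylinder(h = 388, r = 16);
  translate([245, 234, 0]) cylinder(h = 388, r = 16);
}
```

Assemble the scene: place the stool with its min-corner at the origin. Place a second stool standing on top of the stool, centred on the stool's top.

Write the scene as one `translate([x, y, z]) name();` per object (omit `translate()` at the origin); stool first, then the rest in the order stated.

stool();
translate([38, 31, 440]) stool_2();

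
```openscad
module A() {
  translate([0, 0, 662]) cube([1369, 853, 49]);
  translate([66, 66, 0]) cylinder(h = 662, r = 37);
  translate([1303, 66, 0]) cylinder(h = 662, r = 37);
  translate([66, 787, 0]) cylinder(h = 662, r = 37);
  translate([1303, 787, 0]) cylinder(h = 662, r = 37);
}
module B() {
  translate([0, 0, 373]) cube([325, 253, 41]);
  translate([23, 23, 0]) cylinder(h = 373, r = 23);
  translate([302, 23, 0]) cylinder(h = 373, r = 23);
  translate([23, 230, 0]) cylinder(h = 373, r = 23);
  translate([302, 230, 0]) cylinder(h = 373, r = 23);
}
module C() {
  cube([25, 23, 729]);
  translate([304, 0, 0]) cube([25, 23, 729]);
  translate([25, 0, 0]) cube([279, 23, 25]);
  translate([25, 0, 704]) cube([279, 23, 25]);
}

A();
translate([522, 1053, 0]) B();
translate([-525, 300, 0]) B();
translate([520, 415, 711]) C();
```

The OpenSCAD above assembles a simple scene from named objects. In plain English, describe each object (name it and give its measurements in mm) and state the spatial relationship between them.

A is a table with a 1369×853 mm rectangular top, 49 mm thick, top surface at z = 711 mm, supported by four round legs of 74 mm diameter, each leg's bounding box inset 29 mm from the nearest pair of top edges, running from the floor.

B is a simple wooden stool: a rectangular seat 325 mm (x) by 253 mm (y), 41 mm thick, top face at z = 414 mm, on four round legs, each 46 mm in diameter. The legs rest on z = 0, each leg's axis is inset half a diameter from the nearest pair of seat edges (so the leg's bounding box is flush with the corner).

C is a rectangular picture frame lying in the x–z plane (depth along y). The opening is 279 mm wide (x) by 679 mm tall (z), surrounded by a border 25 mm wide on all four sides. The frame is 23 mm deep and is made of two full-height vertical stiles with two horizontal rails fitted between them.

Two stools sit around the table at the +y, −x sides. The picture frame is on top of the table, centred.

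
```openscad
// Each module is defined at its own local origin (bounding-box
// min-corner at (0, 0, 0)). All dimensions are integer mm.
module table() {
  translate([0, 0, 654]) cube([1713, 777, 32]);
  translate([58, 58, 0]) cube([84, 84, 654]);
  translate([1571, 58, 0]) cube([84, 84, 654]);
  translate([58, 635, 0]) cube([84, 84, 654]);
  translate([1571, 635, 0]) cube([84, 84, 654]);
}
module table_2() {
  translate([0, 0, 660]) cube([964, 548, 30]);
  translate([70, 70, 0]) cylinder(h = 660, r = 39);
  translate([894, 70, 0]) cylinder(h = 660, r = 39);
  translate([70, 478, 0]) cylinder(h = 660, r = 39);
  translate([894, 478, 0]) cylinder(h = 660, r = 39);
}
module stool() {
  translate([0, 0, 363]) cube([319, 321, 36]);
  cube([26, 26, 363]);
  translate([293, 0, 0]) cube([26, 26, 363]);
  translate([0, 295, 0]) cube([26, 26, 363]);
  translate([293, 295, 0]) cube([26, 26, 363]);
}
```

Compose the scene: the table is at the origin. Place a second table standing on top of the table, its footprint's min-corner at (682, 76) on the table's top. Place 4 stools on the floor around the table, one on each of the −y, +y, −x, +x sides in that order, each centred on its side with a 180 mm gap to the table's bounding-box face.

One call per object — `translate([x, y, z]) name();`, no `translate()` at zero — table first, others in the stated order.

table();
translate([682, 76, 686]) table_2();
translate([697, -501, 0]) stool();
translate([697, 957, 0]) stool();
translate([-499, 228, 0]) stool();
translate([1893, 228, 0]) stool();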